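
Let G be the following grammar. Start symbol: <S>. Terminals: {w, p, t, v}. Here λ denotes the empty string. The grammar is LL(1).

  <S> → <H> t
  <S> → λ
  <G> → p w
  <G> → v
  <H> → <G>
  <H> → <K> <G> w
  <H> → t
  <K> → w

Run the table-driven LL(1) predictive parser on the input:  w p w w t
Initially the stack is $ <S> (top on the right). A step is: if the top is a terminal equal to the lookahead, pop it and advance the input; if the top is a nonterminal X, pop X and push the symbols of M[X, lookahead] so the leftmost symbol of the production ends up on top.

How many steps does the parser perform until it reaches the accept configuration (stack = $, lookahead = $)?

step 1: stack=$ <S>  input=w p w w t $  — expand <S> → <H> t
step 2: stack=$ t <H>  input=w p w w t $  — expand <H> → <K> <G> w
step 3: stack=$ t w <G> <K>  input=w p w w t $  — expand <K> → w
step 4: stack=$ t w <G> w  input=w p w w t $  — match w
step 5: stack=$ t w <G>  input=p w w t $  — expand <G> → p w
step 6: stack=$ t w w p  input=p w w t $  — match p
step 7: stack=$ t w w  input=w w t $  — match w
step 8: stack=$ t w  input=w t $  — match w
step 9: stack=$ t  input=t $  — match t
Accept reached after 9 steps.

9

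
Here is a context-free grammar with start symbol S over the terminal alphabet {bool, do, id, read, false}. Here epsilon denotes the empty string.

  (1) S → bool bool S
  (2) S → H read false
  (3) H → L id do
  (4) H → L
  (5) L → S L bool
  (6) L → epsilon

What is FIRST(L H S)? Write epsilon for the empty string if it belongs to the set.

FIRST(S): from S→bool bool S we get {bool}; from S→H read false we get {bool, id, read}. So FIRST(S) = {bool, id, read}.
FIRST(L): from L→S L bool we get {bool, id, read}; from L→epsilon we get {epsilon}. So FIRST(L) = {epsilon, bool, id, read}.
FIRST(H): from H→L id do we get {bool, id, read}; from H→L we get {epsilon, bool, id, read}. So FIRST(H) = {epsilon, bool, id, read}.
FIRST(L H S): take FIRST of each symbol in turn, carrying on past any symbol whose FIRST contains epsilon; result {bool, id, read}.

{bool, id, read}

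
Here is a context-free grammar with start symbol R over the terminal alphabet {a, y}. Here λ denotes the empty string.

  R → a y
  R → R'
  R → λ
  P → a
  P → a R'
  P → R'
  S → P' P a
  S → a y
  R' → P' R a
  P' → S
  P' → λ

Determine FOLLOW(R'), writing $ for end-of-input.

FIRST(R): from R→a y we get {a}; from R→R' we get {a}; from R→λ we get {λ}. So FIRST(R) = {λ, a}.
FIRST(P): from P→a we get {a}; from P→a R' we get {a}; from P→R' we get {a}. So FIRST(P) = {a}.
FIRST(S): from S→P' P a we get {a}; from S→a y we get {a}. So FIRST(S) = {a}.
FIRST(P'): from P'→S we get {a}; from P'→λ we get {λ}. So FIRST(P') = {λ, a}.
FIRST(R'): from R'→P' R a we get {a}. So FIRST(R') = {a}.
FOLLOW(R) includes $ since R is the start symbol.
FOLLOW(R): in R'→P' R a, R is followed by a with FIRST {a}. Thus FOLLOW(R) = {$, a}.
FOLLOW(P): in S→P' P a, P is followed by a with FIRST {a}. Thus FOLLOW(P) = {a}.
FOLLOW(R'): in R→R', the suffix after R' is empty, so FOLLOW(R') ⊇ FOLLOW(R) = {$, a}; in P→a R', the suffix after R' is empty, so FOLLOW(R') ⊇ FOLLOW(P) = {a}; in P→R', the suffix after R' is empty, so FOLLOW(R') ⊇ FOLLOW(P) = {a}. Thus FOLLOW(R') = {$, a}.
FOLLOW(P'): in S→P' P a, P' is followed by P a with FIRST {a}; in R'→P' R a, P' is followed by R a with FIRST {a}. Thus FOLLOW(P') = {a}.
FOLLOW(S): in P'→S, the suffix after S is empty, so FOLLOW(S) ⊇ FOLLOW(P') = {a}. Thus FOLLOW(S) = {a}.

{$, a}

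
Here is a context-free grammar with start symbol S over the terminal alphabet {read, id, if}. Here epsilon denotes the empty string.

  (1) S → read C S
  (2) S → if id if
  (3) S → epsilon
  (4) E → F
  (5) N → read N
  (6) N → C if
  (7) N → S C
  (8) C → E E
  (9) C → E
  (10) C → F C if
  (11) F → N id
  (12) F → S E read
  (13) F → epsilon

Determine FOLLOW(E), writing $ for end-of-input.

FIRST(S) = {epsilon, if, read}
FIRST(E) = {epsilon, id, if, read}  (via F)
FIRST(N) = {epsilon, id, if, read}  (via C if, S C)
FIRST(F) = {epsilon, id, if, read}  (via N id, S E read)
FIRST(C) = {epsilon, id, if, read}  (via E E, E, F C if)
FOLLOW(S) includes $ since S is the start symbol.
FOLLOW(N): in N→read N, the suffix after N is empty (adds nothing new); in F→N id, N is followed by id with FIRST {id}. Thus FOLLOW(N) = {id}.
FOLLOW(S): in S→read C S, the suffix after S is empty (adds nothing new); in N→S C, S is followed by C with FIRST {epsilon, id, if, read}; in N→S C, the suffix after S is nullable, so FOLLOW(S) ⊇ FOLLOW(N) = {id}; in F→S E read, S is followed by E read with FIRST {id, if, read}. Thus FOLLOW(S) = {$, id, if, read}.
FOLLOW(C): in S→read C S, C is followed by S with FIRST {epsilon, if, read}; in S→read C S, the suffix after C is nullable, so FOLLOW(C) ⊇ FOLLOW(S) = {$, id, if, read}; in N→C if, C is followed by if with FIRST {if}; in N→S C, the suffix after C is empty, so FOLLOW(C) ⊇ FOLLOW(N) = {id}; in C→F C if, C is followed by if with FIRST {if}. Thus FOLLOW(C) = {$, id, if, read}.
FOLLOW(E): in C→E E (occurrence 1), E is followed by E with FIRST {epsilon, id, if, read}; in C→E E (occurrence 1), the suffix after E is nullable, so FOLLOW(E) ⊇ FOLLOW(C) = {$, id, if, read}; in C→E E (occurrence 2), the suffix after E is empty, so FOLLOW(E) ⊇ FOLLOW(C) = {$, id, if, read}; in C→E, the suffix after E is empty, so FOLLOW(E) ⊇ FOLLOW(C) = {$, id, if, read}; in F→S E read, E is followed by read with FIRST {read}. Thus FOLLOW(E) = {$, id, if, read}.
FOLLOW(F): in E→F, the suffix after F is empty, so FOLLOW(F) ⊇ FOLLOW(E) = {$, id, if, read}; in C→F C if, F is followed by C if with FIRST {id, if, read}. Thus FOLLOW(F) = {$, id, if, read}.

{$, id, if, read}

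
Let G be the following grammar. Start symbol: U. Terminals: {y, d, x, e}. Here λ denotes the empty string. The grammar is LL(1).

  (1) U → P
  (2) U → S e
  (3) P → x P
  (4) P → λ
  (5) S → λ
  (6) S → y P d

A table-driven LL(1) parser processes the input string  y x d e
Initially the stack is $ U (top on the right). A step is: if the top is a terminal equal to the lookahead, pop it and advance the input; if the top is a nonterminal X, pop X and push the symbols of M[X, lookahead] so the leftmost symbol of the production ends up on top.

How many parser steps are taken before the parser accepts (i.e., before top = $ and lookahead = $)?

     Stack      Input      Action
  1  $ U        y x d e $  expand U → S e
  2  $ e S      y x d e $  expand S → y P d
  3  $ e d P y  y x d e $  match y
  4  $ e d P    x d e $    expand P → x P
  5  $ e d P x  x d e $    match x
  6  $ e d P    d e $      expand P → λ
  7  $ e d      d e $      match d
  8  $ e        e $        match e
Accept reached after 8 steps.

8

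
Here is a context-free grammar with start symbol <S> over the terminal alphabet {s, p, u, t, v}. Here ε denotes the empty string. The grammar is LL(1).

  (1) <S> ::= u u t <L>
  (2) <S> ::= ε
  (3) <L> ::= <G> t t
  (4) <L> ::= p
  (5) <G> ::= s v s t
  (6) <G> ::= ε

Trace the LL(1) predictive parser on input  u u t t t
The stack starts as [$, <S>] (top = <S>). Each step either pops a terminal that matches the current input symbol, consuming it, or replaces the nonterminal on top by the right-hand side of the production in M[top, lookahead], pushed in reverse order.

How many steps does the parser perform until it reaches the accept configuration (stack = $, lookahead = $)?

step 1: stack=$ <S>  input=u u t t t $  — expand <S> ::= u u t <L>
step 2: stack=$ <L> t u u  input=u u t t t $  — match u
step 3: stack=$ <L> t u  input=u t t t $  — match u
step 4: stack=$ <L> t  input=t t t $  — match t
step 5: stack=$ <L>  input=t t $  — expand <L> ::= <G> t t
step 6: stack=$ t t <G>  input=t t $  — expand <G> ::= ε
step 7: stack=$ t t  input=t t $  — match t
step 8: stack=$ t  input=t $  — match t
Accept reached after 8 steps.

8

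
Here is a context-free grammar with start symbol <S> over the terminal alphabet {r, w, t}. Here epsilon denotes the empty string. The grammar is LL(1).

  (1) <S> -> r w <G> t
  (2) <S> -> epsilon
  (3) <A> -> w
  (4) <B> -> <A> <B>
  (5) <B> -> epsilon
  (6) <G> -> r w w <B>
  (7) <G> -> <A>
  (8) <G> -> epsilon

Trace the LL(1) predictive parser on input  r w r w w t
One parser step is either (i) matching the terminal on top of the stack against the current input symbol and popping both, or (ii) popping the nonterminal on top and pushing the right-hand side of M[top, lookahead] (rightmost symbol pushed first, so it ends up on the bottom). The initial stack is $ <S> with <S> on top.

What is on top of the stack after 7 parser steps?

<B>

     Stack          Input          Action
  1  $ <S>          r w r w w t $  expand <S> -> r w <G> t
  2  $ t <G> w r    r w r w w t $  match r
  3  $ t <G> w      w r w w t $    match w
  4  $ t <G>        r w w t $      expand <G> -> r w w <B>
  5  $ t <B> w w r  r w w t $      match r
  6  $ t <B> w w    w w t $        match w
  7  $ t <B> w      w t $          match w
Stack after step 7: $ t <B> (top = <B>).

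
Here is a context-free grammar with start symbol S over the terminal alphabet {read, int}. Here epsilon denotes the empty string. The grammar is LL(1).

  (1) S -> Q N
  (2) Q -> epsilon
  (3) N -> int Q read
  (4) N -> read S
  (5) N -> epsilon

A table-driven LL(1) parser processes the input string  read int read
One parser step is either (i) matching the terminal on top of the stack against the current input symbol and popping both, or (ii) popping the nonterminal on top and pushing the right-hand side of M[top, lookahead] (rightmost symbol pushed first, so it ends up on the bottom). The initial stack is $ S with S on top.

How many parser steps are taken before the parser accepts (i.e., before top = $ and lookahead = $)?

      Stack         Input            Action
   1  $ S           read int read $  expand S -> Q N
   2  $ N Q         read int read $  expand Q -> epsilon
   3  $ N           read int read $  expand N -> read S
   4  $ S read      read int read $  match read
   5  $ S           int read $       expand S -> Q N
   6  $ N Q         int read $       expand Q -> epsilon
   7  $ N           int read $       expand N -> int Q read
   8  $ read Q int  int read $       match int
   9  $ read Q      read $           expand Q -> epsilon
  10  $ read        read $           match read
Accept reached after 10 steps.

10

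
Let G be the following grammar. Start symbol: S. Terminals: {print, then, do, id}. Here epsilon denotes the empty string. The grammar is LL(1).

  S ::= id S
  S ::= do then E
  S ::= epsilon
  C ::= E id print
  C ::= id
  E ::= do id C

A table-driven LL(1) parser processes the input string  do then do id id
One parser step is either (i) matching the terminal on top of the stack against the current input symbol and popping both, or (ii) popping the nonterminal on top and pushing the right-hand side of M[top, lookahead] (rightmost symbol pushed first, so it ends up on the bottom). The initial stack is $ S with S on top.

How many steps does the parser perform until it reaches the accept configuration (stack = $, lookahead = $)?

8

     Stack        Input               Action
  1  $ S          do then do id id $  expand S ::= do then E
  2  $ E then do  do then do id id $  match do
  3  $ E then     then do id id $     match then
  4  $ E          do id id $          expand E ::= do id C
  5  $ C id do    do id id $          match do
  6  $ C id       id id $             match id
  7  $ C          id $                expand C ::= id
  8  $ id         id $                match id
Accept reached after 8 steps.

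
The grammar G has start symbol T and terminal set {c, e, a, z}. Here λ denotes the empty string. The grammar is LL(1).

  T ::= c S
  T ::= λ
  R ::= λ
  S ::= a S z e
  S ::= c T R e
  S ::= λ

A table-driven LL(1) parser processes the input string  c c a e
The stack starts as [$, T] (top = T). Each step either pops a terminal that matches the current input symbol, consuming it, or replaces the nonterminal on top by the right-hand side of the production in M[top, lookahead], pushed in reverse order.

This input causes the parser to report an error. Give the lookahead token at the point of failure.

a

     Stack      Input      Action
  1  $ T        c c a e $  expand T ::= c S
  2  $ S c      c c a e $  match c
  3  $ S        c a e $    expand S ::= c T R e
  4  $ e R T c  c a e $    match c
  5  $ e R T    a e $      error: M[T, a] is empty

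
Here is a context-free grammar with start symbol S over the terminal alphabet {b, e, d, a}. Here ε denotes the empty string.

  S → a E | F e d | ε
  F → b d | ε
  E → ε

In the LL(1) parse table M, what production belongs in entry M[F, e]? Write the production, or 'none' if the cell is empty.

FIRST(F): from F→b d we get {b}; from F→ε we get {ε}. So FIRST(F) = {ε, b}.
FIRST(E): from E→ε we get {ε}. So FIRST(E) = {ε}.
FIRST(S): from S→a E we get {a}; from S→F e d we get {b, e}; from S→ε we get {ε}. So FIRST(S) = {ε, a, b, e}.
FOLLOW(S) includes $ since S is the start symbol.
FOLLOW(F): in S→F e d, F is followed by e d with FIRST {e}. Thus FOLLOW(F) = {e}.
For F → b d: FIRST(b d) = {b}, so it goes in M[F, t] for t ∈ {b}.
For F → ε: FIRST(ε) = {ε}, so it goes in M[F, t] for t ∈ {}; since ε ∈ FIRST, also for every t ∈ FOLLOW(F) = {e}.

F → ε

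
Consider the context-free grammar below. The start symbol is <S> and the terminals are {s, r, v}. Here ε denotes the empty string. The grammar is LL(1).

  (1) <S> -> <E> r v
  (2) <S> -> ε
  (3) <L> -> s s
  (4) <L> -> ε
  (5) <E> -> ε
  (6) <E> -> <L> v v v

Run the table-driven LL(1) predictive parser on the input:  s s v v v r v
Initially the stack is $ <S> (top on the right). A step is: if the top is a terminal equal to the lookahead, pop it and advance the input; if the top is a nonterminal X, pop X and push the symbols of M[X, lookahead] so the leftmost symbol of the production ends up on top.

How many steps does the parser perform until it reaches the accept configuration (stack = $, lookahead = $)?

10

      Stack            Input            Action
   1  $ <S>            s s v v v r v $  expand <S> -> <E> r v
   2  $ v r <E>        s s v v v r v $  expand <E> -> <L> v v v
   3  $ v r v v v <L>  s s v v v r v $  expand <L> -> s s
   4  $ v r v v v s s  s s v v v r v $  match s
   5  $ v r v v v s    s v v v r v $    match s
   6  $ v r v v v      v v v r v $      match v
   7  $ v r v v        v v r v $        match v
   8  $ v r v          v r v $          match v
   9  $ v r            r v $            match r
  10  $ v              v $              match v
Accept reached after 10 steps.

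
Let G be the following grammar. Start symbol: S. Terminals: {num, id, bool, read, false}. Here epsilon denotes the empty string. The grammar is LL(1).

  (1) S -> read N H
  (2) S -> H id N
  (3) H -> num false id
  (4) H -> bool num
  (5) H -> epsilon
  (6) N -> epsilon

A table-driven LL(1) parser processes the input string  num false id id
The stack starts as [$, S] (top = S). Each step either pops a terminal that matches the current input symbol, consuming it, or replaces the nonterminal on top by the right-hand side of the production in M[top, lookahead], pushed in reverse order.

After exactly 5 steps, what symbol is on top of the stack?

id

     Stack                Input              Action
  1  $ S                  num false id id $  expand S -> H id N
  2  $ N id H             num false id id $  expand H -> num false id
  3  $ N id id false num  num false id id $  match num
  4  $ N id id false      false id id $      match false
  5  $ N id id            id id $            match id
Stack after step 5: $ N id (top = id).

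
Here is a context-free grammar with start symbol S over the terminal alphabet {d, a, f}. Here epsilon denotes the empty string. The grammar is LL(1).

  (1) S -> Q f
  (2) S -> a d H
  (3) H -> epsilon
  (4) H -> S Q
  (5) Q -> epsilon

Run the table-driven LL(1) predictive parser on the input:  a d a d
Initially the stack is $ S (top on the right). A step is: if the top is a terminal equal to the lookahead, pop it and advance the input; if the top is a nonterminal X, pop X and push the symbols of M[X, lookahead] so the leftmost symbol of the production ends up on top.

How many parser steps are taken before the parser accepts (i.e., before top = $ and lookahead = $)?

9

step 1: stack=$ S  input=a d a d $  — expand S -> a d H
step 2: stack=$ H d a  input=a d a d $  — match a
step 3: stack=$ H d  input=d a d $  — match d
step 4: stack=$ H  input=a d $  — expand H -> S Q
step 5: stack=$ Q S  input=a d $  — expand S -> a d H
step 6: stack=$ Q H d a  input=a d $  — match a
step 7: stack=$ Q H d  input=d $  — match d
step 8: stack=$ Q H  input=$  — expand H -> epsilon
step 9: stack=$ Q  input=$  — expand Q -> epsilon
Accept reached after 9 steps.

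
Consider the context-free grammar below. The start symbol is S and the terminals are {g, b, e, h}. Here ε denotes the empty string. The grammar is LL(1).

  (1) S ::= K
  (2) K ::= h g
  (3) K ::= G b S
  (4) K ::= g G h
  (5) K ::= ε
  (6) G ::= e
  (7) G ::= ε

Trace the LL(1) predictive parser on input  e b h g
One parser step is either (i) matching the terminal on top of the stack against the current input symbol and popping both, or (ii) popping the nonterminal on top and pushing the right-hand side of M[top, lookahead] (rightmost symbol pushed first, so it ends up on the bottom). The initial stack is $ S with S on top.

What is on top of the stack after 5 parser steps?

step 1: stack=$ S  input=e b h g $  — expand S ::= K
step 2: stack=$ K  input=e b h g $  — expand K ::= G b S
step 3: stack=$ S b G  input=e b h g $  — expand G ::= e
step 4: stack=$ S b e  input=e b h g $  — match e
step 5: stack=$ S b  input=b h g $  — match b
Stack after step 5: $ S (top = S).

S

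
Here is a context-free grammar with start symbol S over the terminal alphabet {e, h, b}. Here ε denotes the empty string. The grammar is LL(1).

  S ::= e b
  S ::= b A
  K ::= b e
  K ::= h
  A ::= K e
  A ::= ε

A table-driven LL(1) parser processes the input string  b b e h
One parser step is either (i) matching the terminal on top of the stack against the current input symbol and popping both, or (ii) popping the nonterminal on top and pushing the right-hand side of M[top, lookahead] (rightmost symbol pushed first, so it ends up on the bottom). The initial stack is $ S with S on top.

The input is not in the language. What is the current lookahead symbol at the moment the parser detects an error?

     Stack    Input      Action
  1  $ S      b b e h $  expand S ::= b A
  2  $ A b    b b e h $  match b
  3  $ A      b e h $    expand A ::= K e
  4  $ e K    b e h $    expand K ::= b e
  5  $ e e b  b e h $    match b
  6  $ e e    e h $      match e
  7  $ e      h $        error: top is terminal e but lookahead is h

h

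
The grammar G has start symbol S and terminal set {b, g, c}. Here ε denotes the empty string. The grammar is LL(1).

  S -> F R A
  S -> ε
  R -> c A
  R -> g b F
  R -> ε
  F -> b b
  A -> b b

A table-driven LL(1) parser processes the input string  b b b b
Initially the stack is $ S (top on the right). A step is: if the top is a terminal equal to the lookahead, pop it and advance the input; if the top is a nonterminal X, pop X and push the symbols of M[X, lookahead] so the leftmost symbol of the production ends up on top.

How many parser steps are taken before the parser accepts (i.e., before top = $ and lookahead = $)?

8

     Stack      Input      Action
  1  $ S        b b b b $  expand S -> F R A
  2  $ A R F    b b b b $  expand F -> b b
  3  $ A R b b  b b b b $  match b
  4  $ A R b    b b b $    match b
  5  $ A R      b b $      expand R -> ε
  6  $ A        b b $      expand A -> b b
  7  $ b b      b b $      match b
  8  $ b        b $        match b
Accept reached after 8 steps.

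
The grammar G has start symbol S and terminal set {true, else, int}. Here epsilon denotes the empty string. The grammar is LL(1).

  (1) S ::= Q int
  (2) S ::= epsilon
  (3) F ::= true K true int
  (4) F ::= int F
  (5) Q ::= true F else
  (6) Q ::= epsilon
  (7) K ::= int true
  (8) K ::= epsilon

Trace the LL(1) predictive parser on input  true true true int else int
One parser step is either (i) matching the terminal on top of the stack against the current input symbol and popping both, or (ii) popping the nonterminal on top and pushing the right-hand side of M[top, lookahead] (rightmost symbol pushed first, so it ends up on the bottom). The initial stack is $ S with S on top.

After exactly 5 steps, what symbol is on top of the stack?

K

     Stack                       Input                          Action
  1  $ S                         true true true int else int $  expand S ::= Q int
  2  $ int Q                     true true true int else int $  expand Q ::= true F else
  3  $ int else F true           true true true int else int $  match true
  4  $ int else F                true true int else int $       expand F ::= true K true int
  5  $ int else int true K true  true true int else int $       match true
Stack after step 5: $ int else int true K (top = K).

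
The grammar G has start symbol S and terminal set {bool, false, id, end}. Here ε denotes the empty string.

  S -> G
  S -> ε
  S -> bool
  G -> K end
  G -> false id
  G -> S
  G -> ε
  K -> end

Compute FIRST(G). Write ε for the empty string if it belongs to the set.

{ε, bool, end, false}

FIRST(K) = {end}
FIRST(S) = {ε, bool, end, false}  (via G)
FIRST(G) = {ε, bool, end, false}  (via K end, S)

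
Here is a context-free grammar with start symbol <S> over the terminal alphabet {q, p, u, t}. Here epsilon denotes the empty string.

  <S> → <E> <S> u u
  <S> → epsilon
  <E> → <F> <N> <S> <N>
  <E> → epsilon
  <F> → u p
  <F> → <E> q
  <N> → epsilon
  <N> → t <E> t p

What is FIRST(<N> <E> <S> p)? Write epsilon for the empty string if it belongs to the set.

{p, q, t, u}

FIRST(<N>) = {epsilon, t}
FIRST(<S>) = {epsilon, q, u}  (via <E> <S> u u)
FIRST(<E>) = {epsilon, q, u}  (via <F> <N> <S> <N>)
FIRST(<F>) = {q, u}  (via <E> q)
FIRST(<N> <E> <S> p): take FIRST of each symbol in turn, carrying on past any symbol whose FIRST contains epsilon; result {p, q, t, u}.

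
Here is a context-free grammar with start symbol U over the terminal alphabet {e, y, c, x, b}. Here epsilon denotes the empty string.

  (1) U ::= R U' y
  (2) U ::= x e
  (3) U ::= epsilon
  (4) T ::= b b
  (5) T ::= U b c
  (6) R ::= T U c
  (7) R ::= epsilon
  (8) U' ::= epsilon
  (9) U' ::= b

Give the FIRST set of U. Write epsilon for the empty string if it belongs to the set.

FIRST(U') = {epsilon, b}
FIRST(U) = {epsilon, b, x, y}  (via R U' y)
FIRST(T) = {b, x, y}  (via U b c)
FIRST(R) = {epsilon, b, x, y}  (via T U c)

{epsilon, b, x, y}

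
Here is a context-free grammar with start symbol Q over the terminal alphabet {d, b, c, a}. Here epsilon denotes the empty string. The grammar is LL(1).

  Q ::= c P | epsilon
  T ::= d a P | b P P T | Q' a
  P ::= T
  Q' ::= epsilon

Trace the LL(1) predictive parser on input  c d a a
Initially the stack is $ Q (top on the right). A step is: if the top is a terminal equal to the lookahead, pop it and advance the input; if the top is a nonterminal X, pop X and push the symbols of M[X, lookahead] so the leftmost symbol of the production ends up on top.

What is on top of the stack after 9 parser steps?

a

step 1: stack=$ Q  input=c d a a $  — expand Q ::= c P
step 2: stack=$ P c  input=c d a a $  — match c
step 3: stack=$ P  input=d a a $  — expand P ::= T
step 4: stack=$ T  input=d a a $  — expand T ::= d a P
step 5: stack=$ P a d  input=d a a $  — match d
step 6: stack=$ P a  input=a a $  — match a
step 7: stack=$ P  input=a $  — expand P ::= T
step 8: stack=$ T  input=a $  — expand T ::= Q' a
step 9: stack=$ a Q'  input=a $  — expand Q' ::= epsilon
Stack after step 9: $ a (top = a).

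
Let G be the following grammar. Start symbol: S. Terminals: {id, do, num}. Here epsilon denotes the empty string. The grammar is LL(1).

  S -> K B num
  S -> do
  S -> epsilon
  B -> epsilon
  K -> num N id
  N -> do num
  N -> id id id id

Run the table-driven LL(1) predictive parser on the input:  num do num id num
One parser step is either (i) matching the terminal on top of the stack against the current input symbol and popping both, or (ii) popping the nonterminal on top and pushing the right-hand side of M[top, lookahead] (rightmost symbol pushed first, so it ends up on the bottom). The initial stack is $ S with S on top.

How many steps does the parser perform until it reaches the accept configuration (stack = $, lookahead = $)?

9

     Stack              Input                Action
  1  $ S                num do num id num $  expand S -> K B num
  2  $ num B K          num do num id num $  expand K -> num N id
  3  $ num B id N num   num do num id num $  match num
  4  $ num B id N       do num id num $      expand N -> do num
  5  $ num B id num do  do num id num $      match do
  6  $ num B id num     num id num $         match num
  7  $ num B id         id num $             match id
  8  $ num B            num $                expand B -> epsilon
  9  $ num              num $                match num
Accept reached after 9 steps.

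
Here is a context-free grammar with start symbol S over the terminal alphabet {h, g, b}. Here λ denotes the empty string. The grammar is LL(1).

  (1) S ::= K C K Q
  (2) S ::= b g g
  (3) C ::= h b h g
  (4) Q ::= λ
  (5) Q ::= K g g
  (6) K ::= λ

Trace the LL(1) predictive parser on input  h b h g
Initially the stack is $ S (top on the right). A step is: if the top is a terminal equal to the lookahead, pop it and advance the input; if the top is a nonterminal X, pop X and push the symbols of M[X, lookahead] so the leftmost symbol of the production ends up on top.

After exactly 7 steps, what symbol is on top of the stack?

     Stack          Input      Action
  1  $ S            h b h g $  expand S ::= K C K Q
  2  $ Q K C K      h b h g $  expand K ::= λ
  3  $ Q K C        h b h g $  expand C ::= h b h g
  4  $ Q K g h b h  h b h g $  match h
  5  $ Q K g h b    b h g $    match b
  6  $ Q K g h      h g $      match h
  7  $ Q K g        g $        match g
Stack after step 7: $ Q K (top = K).

K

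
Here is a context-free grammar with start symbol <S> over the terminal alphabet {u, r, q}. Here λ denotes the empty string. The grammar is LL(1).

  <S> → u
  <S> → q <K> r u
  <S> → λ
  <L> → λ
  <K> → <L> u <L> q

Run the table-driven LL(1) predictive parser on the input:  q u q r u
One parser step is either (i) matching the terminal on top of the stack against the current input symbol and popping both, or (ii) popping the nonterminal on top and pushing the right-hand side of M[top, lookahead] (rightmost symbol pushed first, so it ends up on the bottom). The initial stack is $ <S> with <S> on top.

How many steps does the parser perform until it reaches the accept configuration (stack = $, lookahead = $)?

9

     Stack              Input        Action
  1  $ <S>              q u q r u $  expand <S> → q <K> r u
  2  $ u r <K> q        q u q r u $  match q
  3  $ u r <K>          u q r u $    expand <K> → <L> u <L> q
  4  $ u r q <L> u <L>  u q r u $    expand <L> → λ
  5  $ u r q <L> u      u q r u $    match u
  6  $ u r q <L>        q r u $      expand <L> → λ
  7  $ u r q            q r u $      match q
  8  $ u r              r u $        match r
  9  $ u                u $          match u
Accept reached after 9 steps.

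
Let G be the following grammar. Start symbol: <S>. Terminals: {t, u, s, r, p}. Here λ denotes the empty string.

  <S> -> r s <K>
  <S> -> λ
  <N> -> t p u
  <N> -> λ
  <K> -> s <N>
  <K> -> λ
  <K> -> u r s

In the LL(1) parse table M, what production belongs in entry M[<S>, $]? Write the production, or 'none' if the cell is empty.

<S> -> λ

FIRST(<S>) = {λ, r}
FIRST(<N>) = {λ, t}
FIRST(<K>) = {λ, s, u}
FOLLOW(<S>) includes $ since <S> is the start symbol.
FOLLOW(<S>): <S> appears on no right-hand side. Thus FOLLOW(<S>) = {$}.
For <S> -> r s <K>: FIRST(r s <K>) = {r}, so it goes in M[<S>, t] for t ∈ {r}.
For <S> -> λ: FIRST(λ) = {λ}, so it goes in M[<S>, t] for t ∈ {}; since λ ∈ FIRST, also for every t ∈ FOLLOW(<S>) = {$}.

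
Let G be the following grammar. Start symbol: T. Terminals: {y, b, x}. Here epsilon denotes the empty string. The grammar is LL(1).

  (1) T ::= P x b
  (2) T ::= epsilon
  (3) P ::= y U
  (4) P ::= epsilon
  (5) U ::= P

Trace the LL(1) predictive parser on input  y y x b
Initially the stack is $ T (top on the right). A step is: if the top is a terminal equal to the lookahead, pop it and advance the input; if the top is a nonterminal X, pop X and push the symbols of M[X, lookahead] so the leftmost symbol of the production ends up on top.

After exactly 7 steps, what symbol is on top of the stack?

     Stack      Input      Action
  1  $ T        y y x b $  expand T ::= P x b
  2  $ b x P    y y x b $  expand P ::= y U
  3  $ b x U y  y y x b $  match y
  4  $ b x U    y x b $    expand U ::= P
  5  $ b x P    y x b $    expand P ::= y U
  6  $ b x U y  y x b $    match y
  7  $ b x U    x b $      expand U ::= P
Stack after step 7: $ b x P (top = P).

P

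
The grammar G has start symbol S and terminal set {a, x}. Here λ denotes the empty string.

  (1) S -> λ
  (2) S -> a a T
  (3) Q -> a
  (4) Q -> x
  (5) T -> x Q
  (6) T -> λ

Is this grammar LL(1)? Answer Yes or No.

Yes

FIRST(S) = {λ, a}
FIRST(Q) = {a, x}
FIRST(T) = {λ, x}
FOLLOW(S) = {$}
FOLLOW(Q) = {$}
FOLLOW(T) = {$}
Each cell of M receives at most one production.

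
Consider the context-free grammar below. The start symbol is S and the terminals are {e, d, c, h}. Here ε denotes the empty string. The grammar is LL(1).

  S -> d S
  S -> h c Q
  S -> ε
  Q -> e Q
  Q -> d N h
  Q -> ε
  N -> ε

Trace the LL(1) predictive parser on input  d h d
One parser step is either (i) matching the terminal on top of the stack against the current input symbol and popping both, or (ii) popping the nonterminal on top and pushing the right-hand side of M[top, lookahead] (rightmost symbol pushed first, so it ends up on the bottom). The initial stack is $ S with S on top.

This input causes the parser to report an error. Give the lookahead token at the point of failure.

d

step 1: stack=$ S  input=d h d $  — expand S -> d S
step 2: stack=$ S d  input=d h d $  — match d
step 3: stack=$ S  input=h d $  — expand S -> h c Q
step 4: stack=$ Q c h  input=h d $  — match h
step 5: stack=$ Q c  input=d $  — error: top is terminal c but lookahead is d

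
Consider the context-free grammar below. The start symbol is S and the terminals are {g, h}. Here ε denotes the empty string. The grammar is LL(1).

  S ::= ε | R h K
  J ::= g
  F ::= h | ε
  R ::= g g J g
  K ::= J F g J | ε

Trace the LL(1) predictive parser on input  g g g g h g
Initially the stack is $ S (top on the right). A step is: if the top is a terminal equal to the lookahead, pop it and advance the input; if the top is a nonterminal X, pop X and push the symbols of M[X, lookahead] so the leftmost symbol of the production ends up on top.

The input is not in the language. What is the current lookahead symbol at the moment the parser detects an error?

      Stack          Input          Action
   1  $ S            g g g g h g $  expand S ::= R h K
   2  $ K h R        g g g g h g $  expand R ::= g g J g
   3  $ K h g J g g  g g g g h g $  match g
   4  $ K h g J g    g g g h g $    match g
   5  $ K h g J      g g h g $      expand J ::= g
   6  $ K h g g      g g h g $      match g
   7  $ K h g        g h g $        match g
   8  $ K h          h g $          match h
   9  $ K            g $            expand K ::= J F g J
  10  $ J g F J      g $            expand J ::= g
  11  $ J g F g      g $            match g
  12  $ J g F        $              error: M[F, $] is empty

$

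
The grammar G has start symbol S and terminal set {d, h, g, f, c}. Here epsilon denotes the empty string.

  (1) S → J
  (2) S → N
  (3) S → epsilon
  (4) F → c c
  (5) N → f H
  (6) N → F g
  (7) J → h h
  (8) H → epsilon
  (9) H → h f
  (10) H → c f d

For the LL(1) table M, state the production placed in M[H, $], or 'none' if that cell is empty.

FIRST(F): from F→c c we get {c}. So FIRST(F) = {c}.
FIRST(J): from J→h h we get {h}. So FIRST(J) = {h}.
FIRST(H): from H→epsilon we get {epsilon}; from H→h f we get {h}; from H→c f d we get {c}. So FIRST(H) = {epsilon, c, h}.
FIRST(N): from N→f H we get {f}; from N→F g we get {c}. So FIRST(N) = {c, f}.
FIRST(S): from S→J we get {h}; from S→N we get {c, f}; from S→epsilon we get {epsilon}. So FIRST(S) = {epsilon, c, f, h}.
FOLLOW(S) includes $ since S is the start symbol.
FOLLOW(N): in S→N, the suffix after N is empty, so FOLLOW(N) ⊇ FOLLOW(S) = {$}. Thus FOLLOW(N) = {$}.
FOLLOW(H): in N→f H, the suffix after H is empty, so FOLLOW(H) ⊇ FOLLOW(N) = {$}. Thus FOLLOW(H) = {$}.
For H → epsilon: FIRST(epsilon) = {epsilon}, so it goes in M[H, t] for t ∈ {}; since epsilon ∈ FIRST, also for every t ∈ FOLLOW(H) = {$}.
For H → h f: FIRST(h f) = {h}, so it goes in M[H, t] for t ∈ {h}.
For H → c f d: FIRST(c f d) = {c}, so it goes in M[H, t] for t ∈ {c}.

H → epsilon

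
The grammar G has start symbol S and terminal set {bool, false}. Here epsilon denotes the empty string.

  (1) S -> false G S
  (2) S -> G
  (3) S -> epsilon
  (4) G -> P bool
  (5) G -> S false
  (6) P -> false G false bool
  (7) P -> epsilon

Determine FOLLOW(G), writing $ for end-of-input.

FIRST(P) = {epsilon, false}
FIRST(S) = {epsilon, bool, false}  (via G)
FIRST(G) = {bool, false}  (via P bool, S false)
FOLLOW(S) includes $ since S is the start symbol.
FOLLOW(S): in S->false G S, the suffix after S is empty (adds nothing new); in G->S false, S is followed by false with FIRST {false}. Thus FOLLOW(S) = {$, false}.
FOLLOW(G): in S->false G S, G is followed by S with FIRST {epsilon, bool, false}; in S->false G S, the suffix after G is nullable, so FOLLOW(G) ⊇ FOLLOW(S) = {$, false}; in S->G, the suffix after G is empty, so FOLLOW(G) ⊇ FOLLOW(S) = {$, false}; in P->false G false bool, G is followed by false bool with FIRST {false}. Thus FOLLOW(G) = {$, bool, false}.
FOLLOW(P): in G->P bool, P is followed by bool with FIRST {bool}. Thus FOLLOW(P) = {bool}.

{$, bool, false}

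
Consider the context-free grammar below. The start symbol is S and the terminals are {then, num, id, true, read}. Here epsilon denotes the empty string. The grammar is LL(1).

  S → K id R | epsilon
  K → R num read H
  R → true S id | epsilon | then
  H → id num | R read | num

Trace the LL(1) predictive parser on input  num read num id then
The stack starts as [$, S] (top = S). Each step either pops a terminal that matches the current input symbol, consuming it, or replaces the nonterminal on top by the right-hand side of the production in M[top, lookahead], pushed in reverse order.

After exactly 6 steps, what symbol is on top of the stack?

step 1: stack=$ S  input=num read num id then $  — expand S → K id R
step 2: stack=$ R id K  input=num read num id then $  — expand K → R num read H
step 3: stack=$ R id H read num R  input=num read num id then $  — expand R → epsilon
step 4: stack=$ R id H read num  input=num read num id then $  — match num
step 5: stack=$ R id H read  input=read num id then $  — match read
step 6: stack=$ R id H  input=num id then $  — expand H → num
Stack after step 6: $ R id num (top = num).

num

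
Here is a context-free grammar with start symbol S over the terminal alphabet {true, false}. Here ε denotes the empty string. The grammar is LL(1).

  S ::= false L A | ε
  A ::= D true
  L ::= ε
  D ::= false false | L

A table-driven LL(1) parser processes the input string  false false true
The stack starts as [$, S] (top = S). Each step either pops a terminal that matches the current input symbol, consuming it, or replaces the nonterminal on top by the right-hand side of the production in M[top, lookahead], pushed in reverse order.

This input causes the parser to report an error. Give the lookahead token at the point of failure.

     Stack               Input               Action
  1  $ S                 false false true $  expand S ::= false L A
  2  $ A L false         false false true $  match false
  3  $ A L               false true $        expand L ::= ε
  4  $ A                 false true $        expand A ::= D true
  5  $ true D            false true $        expand D ::= false false
  6  $ true false false  false true $        match false
  7  $ true false        true $              error: top is terminal false but lookahead is true

true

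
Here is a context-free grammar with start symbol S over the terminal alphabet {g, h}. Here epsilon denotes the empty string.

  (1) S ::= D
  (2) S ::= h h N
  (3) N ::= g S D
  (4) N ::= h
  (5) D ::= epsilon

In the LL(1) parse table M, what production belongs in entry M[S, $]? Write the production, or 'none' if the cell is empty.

FIRST(N) = {g, h}
FIRST(D) = {epsilon}
FIRST(S) = {epsilon, h}  (via D)
FOLLOW(S) includes $ since S is the start symbol.
FOLLOW(S): in N::=g S D, S is followed by D with FIRST {epsilon}; in N::=g S D, the suffix after S is nullable, so FOLLOW(S) ⊇ FOLLOW(N) = {$}. Thus FOLLOW(S) = {$}.
FOLLOW(N): in S::=h h N, the suffix after N is empty, so FOLLOW(N) ⊇ FOLLOW(S) = {$}. Thus FOLLOW(N) = {$}.
For S ::= D: FIRST(D) = {epsilon}, so it goes in M[S, t] for t ∈ {}; since epsilon ∈ FIRST, also for every t ∈ FOLLOW(S) = {$}.
For S ::= h h N: FIRST(h h N) = {h}, so it goes in M[S, t] for t ∈ {h}.

S ::= D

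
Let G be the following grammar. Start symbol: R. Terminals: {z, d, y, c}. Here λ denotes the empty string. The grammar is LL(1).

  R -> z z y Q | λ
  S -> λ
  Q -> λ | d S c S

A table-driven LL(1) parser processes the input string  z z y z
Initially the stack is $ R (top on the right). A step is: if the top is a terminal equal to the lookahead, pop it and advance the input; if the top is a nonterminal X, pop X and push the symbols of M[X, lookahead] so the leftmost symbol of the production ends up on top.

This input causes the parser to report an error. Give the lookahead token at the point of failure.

z

step 1: stack=$ R  input=z z y z $  — expand R -> z z y Q
step 2: stack=$ Q y z z  input=z z y z $  — match z
step 3: stack=$ Q y z  input=z y z $  — match z
step 4: stack=$ Q y  input=y z $  — match y
step 5: stack=$ Q  input=z $  — error: M[Q, z] is empty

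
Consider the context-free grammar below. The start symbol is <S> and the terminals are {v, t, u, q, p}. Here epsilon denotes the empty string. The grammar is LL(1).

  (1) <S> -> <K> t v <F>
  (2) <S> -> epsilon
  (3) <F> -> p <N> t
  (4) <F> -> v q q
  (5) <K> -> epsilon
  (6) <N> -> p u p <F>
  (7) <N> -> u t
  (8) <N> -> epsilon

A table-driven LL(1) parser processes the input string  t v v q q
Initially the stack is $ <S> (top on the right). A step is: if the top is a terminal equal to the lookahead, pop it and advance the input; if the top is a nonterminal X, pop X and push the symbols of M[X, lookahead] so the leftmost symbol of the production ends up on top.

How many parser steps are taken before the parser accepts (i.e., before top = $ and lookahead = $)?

8

     Stack          Input        Action
  1  $ <S>          t v v q q $  expand <S> -> <K> t v <F>
  2  $ <F> v t <K>  t v v q q $  expand <K> -> epsilon
  3  $ <F> v t      t v v q q $  match t
  4  $ <F> v        v v q q $    match v
  5  $ <F>          v q q $      expand <F> -> v q q
  6  $ q q v        v q q $      match v
  7  $ q q          q q $        match q
  8  $ q            q $          match q
Accept reached after 8 steps.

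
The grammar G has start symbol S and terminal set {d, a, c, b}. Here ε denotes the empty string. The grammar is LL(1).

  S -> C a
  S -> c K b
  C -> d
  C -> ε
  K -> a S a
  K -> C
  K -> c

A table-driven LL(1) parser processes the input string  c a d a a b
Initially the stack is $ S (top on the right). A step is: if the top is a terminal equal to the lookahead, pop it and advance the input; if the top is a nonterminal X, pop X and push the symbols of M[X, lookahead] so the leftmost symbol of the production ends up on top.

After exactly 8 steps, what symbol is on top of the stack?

step 1: stack=$ S  input=c a d a a b $  — expand S -> c K b
step 2: stack=$ b K c  input=c a d a a b $  — match c
step 3: stack=$ b K  input=a d a a b $  — expand K -> a S a
step 4: stack=$ b a S a  input=a d a a b $  — match a
step 5: stack=$ b a S  input=d a a b $  — expand S -> C a
step 6: stack=$ b a a C  input=d a a b $  — expand C -> d
step 7: stack=$ b a a d  input=d a a b $  — match d
step 8: stack=$ b a a  input=a a b $  — match a
Stack after step 8: $ b a (top = a).

a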